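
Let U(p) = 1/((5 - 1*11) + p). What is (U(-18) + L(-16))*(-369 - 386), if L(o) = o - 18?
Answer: 616835/24 ≈ 25701.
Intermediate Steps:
L(o) = -18 + o
U(p) = 1/(-6 + p) (U(p) = 1/((5 - 11) + p) = 1/(-6 + p))
(U(-18) + L(-16))*(-369 - 386) = (1/(-6 - 18) + (-18 - 16))*(-369 - 386) = (1/(-24) - 34)*(-755) = (-1/24 - 34)*(-755) = -817/24*(-755) = 616835/24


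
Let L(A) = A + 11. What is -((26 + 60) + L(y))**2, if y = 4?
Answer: -10201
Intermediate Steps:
L(A) = 11 + A
-((26 + 60) + L(y))**2 = -((26 + 60) + (11 + 4))**2 = -(86 + 15)**2 = -1*101**2 = -1*10201 = -10201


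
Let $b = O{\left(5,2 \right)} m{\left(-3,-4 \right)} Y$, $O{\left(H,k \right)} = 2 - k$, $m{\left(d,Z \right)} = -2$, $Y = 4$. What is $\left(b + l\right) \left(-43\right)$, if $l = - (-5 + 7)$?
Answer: $86$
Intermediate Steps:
$l = -2$ ($l = \left(-1\right) 2 = -2$)
$b = 0$ ($b = \left(2 - 2\right) \left(-2\right) 4 = 0 \left(-2\right) 4 = 0 \cdot 4 = 0$)
$\left(b + l\right) \left(-43\right) = \left(0 - 2\right) \left(-43\right) = \left(-2\right) \left(-43\right) = 86$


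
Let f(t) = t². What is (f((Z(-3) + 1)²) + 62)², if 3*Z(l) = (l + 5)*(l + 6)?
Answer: 20449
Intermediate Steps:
Z(l) = (5 + l)*(6 + l)/3 (Z(l) = ((l + 5)*(l + 6))/3 = ((5 + l)*(6 + l))/3 = (5 + l)*(6 + l)/3)
(f((Z(-3) + 1)²) + 62)² = ((((10 + (⅓)*(-3)² + (11/3)*(-3)) + 1)²)² + 62)² = ((((10 + (⅓)*9 - 11) + 1)²)² + 62)² = ((((10 + 3 - 11) + 1)²)² + 62)² = (((2 + 1)²)² + 62)² = ((3²)² + 62)² = (9² + 62)² = (81 + 62)² = 143² = 20449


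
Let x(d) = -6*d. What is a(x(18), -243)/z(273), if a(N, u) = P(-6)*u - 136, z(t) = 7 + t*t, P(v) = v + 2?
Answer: 19/1694 ≈ 0.011216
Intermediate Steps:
P(v) = 2 + v
z(t) = 7 + t²
a(N, u) = -136 - 4*u (a(N, u) = (2 - 6)*u - 136 = -4*u - 136 = -136 - 4*u)
a(x(18), -243)/z(273) = (-136 - 4*(-243))/(7 + 273²) = (-136 + 972)/(7 + 74529) = 836/74536 = 836*(1/74536) = 19/1694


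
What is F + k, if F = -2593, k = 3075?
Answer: 482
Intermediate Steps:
F + k = -2593 + 3075 = 482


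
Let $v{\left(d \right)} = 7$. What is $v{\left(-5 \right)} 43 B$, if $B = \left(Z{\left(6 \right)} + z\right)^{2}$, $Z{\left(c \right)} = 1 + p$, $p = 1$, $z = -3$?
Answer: $301$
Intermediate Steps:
$Z{\left(c \right)} = 2$ ($Z{\left(c \right)} = 1 + 1 = 2$)
$B = 1$ ($B = \left(2 - 3\right)^{2} = \left(-1\right)^{2} = 1$)
$v{\left(-5 \right)} 43 B = 7 \cdot 43 \cdot 1 = 301 \cdot 1 = 301$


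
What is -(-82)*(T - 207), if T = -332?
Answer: -44198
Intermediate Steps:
-(-82)*(T - 207) = -(-82)*(-332 - 207) = -(-82)*(-539) = -1*44198 = -44198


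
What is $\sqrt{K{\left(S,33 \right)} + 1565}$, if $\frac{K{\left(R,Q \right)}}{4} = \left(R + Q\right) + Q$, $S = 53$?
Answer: $\sqrt{2041} \approx 45.177$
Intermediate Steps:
$K{\left(R,Q \right)} = 4 R + 8 Q$ ($K{\left(R,Q \right)} = 4 \left(\left(R + Q\right) + Q\right) = 4 \left(\left(Q + R\right) + Q\right) = 4 \left(R + 2 Q\right) = 4 R + 8 Q$)
$\sqrt{K{\left(S,33 \right)} + 1565} = \sqrt{\left(4 \cdot 53 + 8 \cdot 33\right) + 1565} = \sqrt{\left(212 + 264\right) + 1565} = \sqrt{476 + 1565} = \sqrt{2041}$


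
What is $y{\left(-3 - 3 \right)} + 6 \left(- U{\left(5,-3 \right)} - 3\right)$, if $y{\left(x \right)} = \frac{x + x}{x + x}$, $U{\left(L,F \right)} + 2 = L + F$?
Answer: $-17$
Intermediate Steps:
$U{\left(L,F \right)} = -2 + F + L$ ($U{\left(L,F \right)} = -2 + \left(L + F\right) = -2 + \left(F + L\right) = -2 + F + L$)
$y{\left(x \right)} = 1$ ($y{\left(x \right)} = \frac{2 x}{2 x} = 2 x \frac{1}{2 x} = 1$)
$y{\left(-3 - 3 \right)} + 6 \left(- U{\left(5,-3 \right)} - 3\right) = 1 + 6 \left(- (-2 - 3 + 5) - 3\right) = 1 + 6 \left(\left(-1\right) 0 - 3\right) = 1 + 6 \left(0 - 3\right) = 1 + 6 \left(-3\right) = 1 - 18 = -17$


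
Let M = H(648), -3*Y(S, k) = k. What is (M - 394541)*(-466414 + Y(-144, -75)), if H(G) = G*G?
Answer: -11829024207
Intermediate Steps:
H(G) = G²
Y(S, k) = -k/3
M = 419904 (M = 648² = 419904)
(M - 394541)*(-466414 + Y(-144, -75)) = (419904 - 394541)*(-466414 - ⅓*(-75)) = 25363*(-466414 + 25) = 25363*(-466389) = -11829024207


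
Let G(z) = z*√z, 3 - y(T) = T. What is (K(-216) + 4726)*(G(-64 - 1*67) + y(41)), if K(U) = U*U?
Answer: -1952516 - 6731042*I*√131 ≈ -1.9525e+6 - 7.704e+7*I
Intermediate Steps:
y(T) = 3 - T
G(z) = z^(3/2)
K(U) = U²
(K(-216) + 4726)*(G(-64 - 1*67) + y(41)) = ((-216)² + 4726)*((-64 - 1*67)^(3/2) + (3 - 1*41)) = (46656 + 4726)*((-64 - 67)^(3/2) + (3 - 41)) = 51382*((-131)^(3/2) - 38) = 51382*(-131*I*√131 - 38) = 51382*(-38 - 131*I*√131) = -1952516 - 6731042*I*√131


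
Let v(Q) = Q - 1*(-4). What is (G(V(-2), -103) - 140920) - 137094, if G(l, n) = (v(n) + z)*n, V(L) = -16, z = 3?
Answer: -268126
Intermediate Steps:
v(Q) = 4 + Q (v(Q) = Q + 4 = 4 + Q)
G(l, n) = n*(7 + n) (G(l, n) = ((4 + n) + 3)*n = (7 + n)*n = n*(7 + n))
(G(V(-2), -103) - 140920) - 137094 = (-103*(7 - 103) - 140920) - 137094 = (-103*(-96) - 140920) - 137094 = (9888 - 140920) - 137094 = -131032 - 137094 = -268126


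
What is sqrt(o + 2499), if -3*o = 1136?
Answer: sqrt(19083)/3 ≈ 46.047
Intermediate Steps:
o = -1136/3 (o = -1/3*1136 = -1136/3 ≈ -378.67)
sqrt(o + 2499) = sqrt(-1136/3 + 2499) = sqrt(6361/3) = sqrt(19083)/3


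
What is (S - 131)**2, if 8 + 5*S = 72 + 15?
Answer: 331776/25 ≈ 13271.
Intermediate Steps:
S = 79/5 (S = -8/5 + (72 + 15)/5 = -8/5 + (1/5)*87 = -8/5 + 87/5 = 79/5 ≈ 15.800)
(S - 131)**2 = (79/5 - 131)**2 = (-576/5)**2 = 331776/25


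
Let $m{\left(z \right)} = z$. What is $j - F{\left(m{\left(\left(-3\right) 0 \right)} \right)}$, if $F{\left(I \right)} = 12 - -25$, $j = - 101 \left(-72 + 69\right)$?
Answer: $266$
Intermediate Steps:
$j = 303$ ($j = \left(-101\right) \left(-3\right) = 303$)
$F{\left(I \right)} = 37$ ($F{\left(I \right)} = 12 + 25 = 37$)
$j - F{\left(m{\left(\left(-3\right) 0 \right)} \right)} = 303 - 37 = 266$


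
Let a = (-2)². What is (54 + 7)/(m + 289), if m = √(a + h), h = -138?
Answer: 17629/83655 - 61*I*√134/83655 ≈ 0.21073 - 0.0084409*I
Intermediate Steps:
a = 4
m = I*√134 (m = √(4 - 138) = √(-134) = I*√134 ≈ 11.576*I)
(54 + 7)/(m + 289) = (54 + 7)/(I*√134 + 289) = 61/(289 + I*√134)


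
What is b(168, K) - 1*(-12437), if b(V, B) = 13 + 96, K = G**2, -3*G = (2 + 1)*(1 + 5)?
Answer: 12546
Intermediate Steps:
G = -6 (G = -(2 + 1)*(1 + 5)/3 = -6 ≈ -6.0000)
K = 36 (K = (-6)**2 = 36)
b(V, B) = 109
b(168, K) - 1*(-12437) = 109 - 1*(-12437) = 109 + 12437 = 12546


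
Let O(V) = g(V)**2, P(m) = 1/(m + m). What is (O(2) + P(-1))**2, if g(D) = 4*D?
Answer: 16129/4 ≈ 4032.3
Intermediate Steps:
P(m) = 1/(2*m)
O(V) = 16*V**2 (O(V) = (4*V)**2 = 16*V**2)
(O(2) + P(-1))**2 = (16*2**2 + (1/2)/(-1))**2 = (16*4 + (1/2)*(-1))**2 = (64 - 1/2)**2 = (127/2)**2 = 16129/4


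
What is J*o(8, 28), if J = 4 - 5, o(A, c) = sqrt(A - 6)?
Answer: -sqrt(2) ≈ -1.4142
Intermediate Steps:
o(A, c) = sqrt(-6 + A)
J = -1
J*o(8, 28) = -sqrt(-6 + 8) = -sqrt(2)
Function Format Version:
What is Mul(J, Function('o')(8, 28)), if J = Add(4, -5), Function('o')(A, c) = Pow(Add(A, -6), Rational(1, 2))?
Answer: Mul(-1, Pow(2, Rational(1, 2))) ≈ -1.4142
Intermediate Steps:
Function('o')(A, c) = Pow(Add(-6, A), Rational(1, 2))
J = -1
Mul(J, Function('o')(8, 28)) = Mul(-1, Pow(Add(-6, 8), Rational(1, 2))) = Mul(-1, Pow(2, Rational(1, 2)))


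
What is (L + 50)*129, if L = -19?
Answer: 3999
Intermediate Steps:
(L + 50)*129 = (-19 + 50)*129 = 31*129 = 3999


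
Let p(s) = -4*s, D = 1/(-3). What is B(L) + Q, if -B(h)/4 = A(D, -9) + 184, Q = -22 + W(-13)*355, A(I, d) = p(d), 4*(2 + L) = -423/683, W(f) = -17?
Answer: -6937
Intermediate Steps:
D = -1/3 ≈ -0.33333
L = -5887/2732 (L = -2 + (-423/683)/4 = -2 + (-423*1/683)/4 = -2 + (1/4)*(-423/683) = -2 - 423/2732 = -5887/2732 ≈ -2.1548)
A(I, d) = -4*d
Q = -6057 (Q = -22 - 17*355 = -22 - 6035 = -6057)
B(h) = -880 (B(h) = -4*(-4*(-9) + 184) = -4*(36 + 184) = -4*220 = -880)
B(L) + Q = -880 - 6057 = -6937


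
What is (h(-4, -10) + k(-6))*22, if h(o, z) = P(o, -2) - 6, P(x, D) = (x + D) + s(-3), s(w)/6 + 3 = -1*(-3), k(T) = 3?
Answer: -198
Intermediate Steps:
s(w) = 0 (s(w) = -18 + 6*(-1*(-3)) = -18 + 6*3 = -18 + 18 = 0)
P(x, D) = D + x (P(x, D) = (x + D) + 0 = (D + x) + 0 = D + x)
h(o, z) = -8 + o (h(o, z) = (-2 + o) - 6 = -8 + o)
(h(-4, -10) + k(-6))*22 = ((-8 - 4) + 3)*22 = (-12 + 3)*22 = -9*22 = -198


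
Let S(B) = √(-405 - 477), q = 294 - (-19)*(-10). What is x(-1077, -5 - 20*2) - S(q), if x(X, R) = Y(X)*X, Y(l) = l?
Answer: 1159929 - 21*I*√2 ≈ 1.1599e+6 - 29.698*I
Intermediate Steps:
x(X, R) = X² (x(X, R) = X*X = X²)
q = 104 (q = 294 - 1*190 = 294 - 190 = 104)
S(B) = 21*I*√2 (S(B) = √(-882) = 21*I*√2)
x(-1077, -5 - 20*2) - S(q) = (-1077)² - 21*I*√2 = 1159929 - 21*I*√2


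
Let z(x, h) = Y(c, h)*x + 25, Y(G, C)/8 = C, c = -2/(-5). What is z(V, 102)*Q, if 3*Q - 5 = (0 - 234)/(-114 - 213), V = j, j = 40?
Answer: 20350295/327 ≈ 62233.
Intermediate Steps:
c = ⅖ (c = -2*(-⅕) = ⅖ ≈ 0.40000)
Y(G, C) = 8*C
V = 40
z(x, h) = 25 + 8*h*x (z(x, h) = (8*h)*x + 25 = 8*h*x + 25 = 25 + 8*h*x)
Q = 623/327 (Q = 5/3 + ((0 - 234)/(-114 - 213))/3 = 5/3 + (-234/(-327))/3 = 5/3 + (-234*(-1/327))/3 = 5/3 + (⅓)*(78/109) = 5/3 + 26/109 = 623/327 ≈ 1.9052)
z(V, 102)*Q = (25 + 8*102*40)*(623/327) = (25 + 32640)*(623/327) = 32665*(623/327) = 20350295/327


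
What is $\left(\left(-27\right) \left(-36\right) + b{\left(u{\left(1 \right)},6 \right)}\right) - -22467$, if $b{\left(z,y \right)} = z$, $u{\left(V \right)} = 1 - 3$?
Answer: $23437$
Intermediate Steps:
$u{\left(V \right)} = -2$
$\left(\left(-27\right) \left(-36\right) + b{\left(u{\left(1 \right)},6 \right)}\right) - -22467 = \left(\left(-27\right) \left(-36\right) - 2\right) - -22467 = \left(972 - 2\right) + 22467 = 970 + 22467 = 23437$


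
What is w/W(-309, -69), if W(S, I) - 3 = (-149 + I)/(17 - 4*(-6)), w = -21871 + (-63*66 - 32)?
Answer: 1068501/95 ≈ 11247.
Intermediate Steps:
w = -26061 (w = -21871 + (-4158 - 32) = -21871 - 4190 = -26061)
W(S, I) = -26/41 + I/41 (W(S, I) = 3 + (-149 + I)/(17 - 4*(-6)) = 3 + (-149 + I)/(17 + 24) = 3 + (-149 + I)/41 = 3 + (-149 + I)*(1/41) = 3 + (-149/41 + I/41) = -26/41 + I/41)
w/W(-309, -69) = -26061/(-26/41 + (1/41)*(-69)) = -26061/(-26/41 - 69/41) = -26061/(-95/41) = -26061*(-41/95) = 1068501/95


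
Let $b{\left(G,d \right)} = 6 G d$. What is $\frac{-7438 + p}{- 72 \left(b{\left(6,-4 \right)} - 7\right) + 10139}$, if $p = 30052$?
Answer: $\frac{22614}{21011} \approx 1.0763$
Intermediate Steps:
$b{\left(G,d \right)} = 6 G d$
$\frac{-7438 + p}{- 72 \left(b{\left(6,-4 \right)} - 7\right) + 10139} = \frac{-7438 + 30052}{- 72 \left(6 \cdot 6 \left(-4\right) - 7\right) + 10139} = \frac{22614}{- 72 \left(-144 - 7\right) + 10139} = \frac{22614}{\left(-72\right) \left(-151\right) + 10139} = \frac{22614}{10872 + 10139} = \frac{22614}{21011}$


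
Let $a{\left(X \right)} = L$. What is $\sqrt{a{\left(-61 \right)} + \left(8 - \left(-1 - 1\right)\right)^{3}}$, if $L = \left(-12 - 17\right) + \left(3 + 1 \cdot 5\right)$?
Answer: $\sqrt{979} \approx 31.289$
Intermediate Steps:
$L = -21$ ($L = -29 + \left(3 + 5\right) = -29 + 8 = -21$)
$a{\left(X \right)} = -21$
$\sqrt{a{\left(-61 \right)} + \left(8 - \left(-1 - 1\right)\right)^{3}} = \sqrt{-21 + \left(8 - \left(-1 - 1\right)\right)^{3}} = \sqrt{-21 + \left(8 - -2\right)^{3}} = \sqrt{-21 + \left(8 + 2\right)^{3}} = \sqrt{-21 + 10^{3}} = \sqrt{-21 + 1000} = \sqrt{979}$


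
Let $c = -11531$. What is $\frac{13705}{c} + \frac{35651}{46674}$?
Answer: $- \frac{228575489}{538197894} \approx -0.42471$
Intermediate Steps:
$\frac{13705}{c} + \frac{35651}{46674} = \frac{13705}{-11531} + \frac{35651}{46674} = 13705 \left(- \frac{1}{11531}\right) + 35651 \cdot \frac{1}{46674} = - \frac{13705}{11531} + \frac{35651}{46674} = - \frac{228575489}{538197894}$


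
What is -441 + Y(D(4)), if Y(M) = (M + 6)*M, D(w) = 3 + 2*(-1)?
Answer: -434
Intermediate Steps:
D(w) = 1 (D(w) = 3 - 2 = 1)
Y(M) = M*(6 + M) (Y(M) = (6 + M)*M = M*(6 + M))
-441 + Y(D(4)) = -441 + 1*(6 + 1) = -441 + 1*7 = -441 + 7 = -434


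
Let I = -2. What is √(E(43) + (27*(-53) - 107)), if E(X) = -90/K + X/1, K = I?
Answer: 5*I*√58 ≈ 38.079*I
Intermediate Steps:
K = -2
E(X) = 45 + X (E(X) = -90/(-2) + X/1 = -90*(-½) + X*1 = 45 + X)
√(E(43) + (27*(-53) - 107)) = √((45 + 43) + (27*(-53) - 107)) = √(88 + (-1431 - 107)) = √(88 - 1538) = √(-1450) = 5*I*√58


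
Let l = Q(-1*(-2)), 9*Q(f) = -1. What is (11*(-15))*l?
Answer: 55/3 ≈ 18.333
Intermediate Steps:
Q(f) = -⅑ (Q(f) = (⅑)*(-1) = -⅑)
l = -⅑ ≈ -0.11111
(11*(-15))*l = (11*(-15))*(-⅑) = -165*(-⅑) = 55/3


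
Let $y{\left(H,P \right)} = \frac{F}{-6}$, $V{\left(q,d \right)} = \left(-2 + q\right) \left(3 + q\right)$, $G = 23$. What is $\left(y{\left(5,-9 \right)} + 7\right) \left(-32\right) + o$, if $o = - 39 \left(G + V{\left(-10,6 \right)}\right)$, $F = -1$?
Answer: $- \frac{13207}{3} \approx -4402.3$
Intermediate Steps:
$y{\left(H,P \right)} = \frac{1}{6}$ ($y{\left(H,P \right)} = - \frac{1}{-6} = \left(-1\right) \left(- \frac{1}{6}\right) = \frac{1}{6}$)
$o = -4173$ ($o = - 39 \left(23 - \left(16 - 100\right)\right) = - 39 \left(23 - -84\right) = - 39 \left(23 + 84\right) = \left(-39\right) 107 = -4173$)
$\left(y{\left(5,-9 \right)} + 7\right) \left(-32\right) + o = \left(\frac{1}{6} + 7\right) \left(-32\right) - 4173 = \frac{43}{6} \left(-32\right) - 4173 = - \frac{688}{3} - 4173 = - \frac{13207}{3}$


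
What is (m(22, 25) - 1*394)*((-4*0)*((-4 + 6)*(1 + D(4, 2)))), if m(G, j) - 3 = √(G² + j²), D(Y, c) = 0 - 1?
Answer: 0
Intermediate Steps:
D(Y, c) = -1
m(G, j) = 3 + √(G² + j²)
(m(22, 25) - 1*394)*((-4*0)*((-4 + 6)*(1 + D(4, 2)))) = ((3 + √(22² + 25²)) - 1*394)*((-4*0)*((-4 + 6)*(1 - 1))) = ((3 + √(484 + 625)) - 394)*(0*(2*0)) = ((3 + √1109) - 394)*(0*0) = (-391 + √1109)*0 = 0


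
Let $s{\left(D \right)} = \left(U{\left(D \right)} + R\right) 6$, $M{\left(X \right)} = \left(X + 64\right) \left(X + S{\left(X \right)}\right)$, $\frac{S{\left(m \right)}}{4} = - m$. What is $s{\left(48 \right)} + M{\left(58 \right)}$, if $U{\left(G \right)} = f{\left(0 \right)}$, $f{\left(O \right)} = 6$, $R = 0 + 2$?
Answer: $-21180$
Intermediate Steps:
$R = 2$
$S{\left(m \right)} = - 4 m$ ($S{\left(m \right)} = 4 \left(- m\right) = - 4 m$)
$U{\left(G \right)} = 6$
$M{\left(X \right)} = - 3 X \left(64 + X\right)$ ($M{\left(X \right)} = \left(X + 64\right) \left(X - 4 X\right) = \left(64 + X\right) \left(- 3 X\right) = - 3 X \left(64 + X\right)$)
$s{\left(D \right)} = 48$ ($s{\left(D \right)} = \left(6 + 2\right) 6 = 8 \cdot 6 = 48$)
$s{\left(48 \right)} + M{\left(58 \right)} = 48 + 3 \cdot 58 \left(-64 - 58\right) = 48 + 3 \cdot 58 \left(-122\right) = 48 - 21228 = -21180$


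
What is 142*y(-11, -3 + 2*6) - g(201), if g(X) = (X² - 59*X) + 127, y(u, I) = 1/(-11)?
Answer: -315501/11 ≈ -28682.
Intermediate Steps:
y(u, I) = -1/11
g(X) = 127 + X² - 59*X
142*y(-11, -3 + 2*6) - g(201) = 142*(-1/11) - (127 + 201² - 59*201) = -142/11 - (127 + 40401 - 11859) = -142/11 - 1*28669 = -142/11 - 28669 = -315501/11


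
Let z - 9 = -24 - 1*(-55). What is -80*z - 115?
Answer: -3315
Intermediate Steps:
z = 40 (z = 9 + (-24 - 1*(-55)) = 9 + (-24 + 55) = 9 + 31 = 40)
-80*z - 115 = -80*40 - 115 = -3200 - 115 = -3315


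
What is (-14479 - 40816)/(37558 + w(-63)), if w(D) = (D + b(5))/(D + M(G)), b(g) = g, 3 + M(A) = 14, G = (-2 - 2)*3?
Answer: -1437670/976537 ≈ -1.4722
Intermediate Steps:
G = -12 (G = -4*3 = -12)
M(A) = 11 (M(A) = -3 + 14 = 11)
w(D) = (5 + D)/(11 + D) (w(D) = (D + 5)/(D + 11) = (5 + D)/(11 + D))
(-14479 - 40816)/(37558 + w(-63)) = (-14479 - 40816)/(37558 + (5 - 63)/(11 - 63)) = -55295/(37558 - 58/(-52)) = -55295/(37558 - 1/52*(-58)) = -55295/(37558 + 29/26) = -55295/976537/26 = -55295*26/976537 = -1437670/976537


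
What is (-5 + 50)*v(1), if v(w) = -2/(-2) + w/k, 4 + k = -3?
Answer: 270/7 ≈ 38.571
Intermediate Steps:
k = -7 (k = -4 - 3 = -7)
v(w) = 1 - w/7 (v(w) = -2/(-2) + w/(-7) = -2*(-½) + w*(-⅐) = 1 - w/7)
(-5 + 50)*v(1) = (-5 + 50)*(1 - ⅐*1) = 45*(1 - ⅐) = 45*(6/7) = 270/7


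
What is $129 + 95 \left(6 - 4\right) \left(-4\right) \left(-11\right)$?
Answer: $8489$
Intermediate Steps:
$129 + 95 \left(6 - 4\right) \left(-4\right) \left(-11\right) = 129 + 95 \cdot 2 \left(-4\right) \left(-11\right) = 129 + 95 \left(\left(-8\right) \left(-11\right)\right) = 129 + 95 \cdot 88 = 129 + 8360 = 8489$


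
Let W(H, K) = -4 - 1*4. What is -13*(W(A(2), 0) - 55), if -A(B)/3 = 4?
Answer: 819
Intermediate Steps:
A(B) = -12 (A(B) = -3*4 = -12)
W(H, K) = -8 (W(H, K) = -4 - 4 = -8)
-13*(W(A(2), 0) - 55) = -13*(-8 - 55) = -13*(-63) = 819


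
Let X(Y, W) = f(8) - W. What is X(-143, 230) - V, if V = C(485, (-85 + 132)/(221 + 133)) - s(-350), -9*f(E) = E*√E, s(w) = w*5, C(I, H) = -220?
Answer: -1760 - 16*√2/9 ≈ -1762.5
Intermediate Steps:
s(w) = 5*w
f(E) = -E^(3/2)/9 (f(E) = -E*√E/9 = -E^(3/2)/9)
X(Y, W) = -W - 16*√2/9 (X(Y, W) = -16*√2/9 - W = -W - 16*√2/9)
V = 1530 (V = -220 - 5*(-350) = -220 - 1*(-1750) = -220 + 1750 = 1530)
X(-143, 230) - V = (-1*230 - 16*√2/9) - 1*1530 = (-230 - 16*√2/9) - 1530 = -1760 - 16*√2/9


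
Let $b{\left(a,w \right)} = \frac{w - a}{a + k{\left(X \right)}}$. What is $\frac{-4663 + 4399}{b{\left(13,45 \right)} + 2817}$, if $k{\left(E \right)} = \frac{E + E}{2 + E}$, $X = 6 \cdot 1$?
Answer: $- \frac{7656}{81757} \approx -0.093643$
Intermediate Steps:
$X = 6$
$k{\left(E \right)} = \frac{2 E}{2 + E}$
$b{\left(a,w \right)} = \frac{w - a}{\frac{3}{2} + a}$ ($b{\left(a,w \right)} = \frac{w - a}{a + 2 \cdot 6 \frac{1}{2 + 6}} = \frac{w - a}{a + 2 \cdot 6 \cdot \frac{1}{8}} = \frac{w - a}{a + \frac{3}{2}} = \frac{w - a}{\frac{3}{2} + a}$)
$\frac{-4663 + 4399}{b{\left(13,45 \right)} + 2817} = \frac{-4663 + 4399}{\frac{2 \left(45 - 13\right)}{3 + 2 \cdot 13} + 2817} = - \frac{264}{\frac{2 \left(45 - 13\right)}{3 + 26} + 2817} = - \frac{264}{2 \cdot \frac{1}{29} \cdot 32 + 2817} = - \frac{264}{\frac{64}{29} + 2817} = - \frac{264}{\frac{81757}{29}} = \left(-264\right) \frac{29}{81757} = - \frac{7656}{81757}$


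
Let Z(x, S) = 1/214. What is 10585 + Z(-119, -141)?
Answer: 2265191/214 ≈ 10585.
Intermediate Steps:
Z(x, S) = 1/214
10585 + Z(-119, -141) = 10585 + 1/214 = 2265191/214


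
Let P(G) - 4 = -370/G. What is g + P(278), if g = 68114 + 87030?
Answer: 21565387/139 ≈ 1.5515e+5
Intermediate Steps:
P(G) = 4 - 370/G
g = 155144
g + P(278) = 155144 + (4 - 370/278) = 155144 + (4 - 370*1/278) = 155144 + (4 - 185/139) = 155144 + 371/139 = 21565387/139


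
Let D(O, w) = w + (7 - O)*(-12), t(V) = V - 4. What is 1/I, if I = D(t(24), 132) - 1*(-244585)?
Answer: 1/244873 ≈ 4.0837e-6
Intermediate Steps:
t(V) = -4 + V
D(O, w) = -84 + w + 12*O (D(O, w) = w + (-84 + 12*O) = -84 + w + 12*O)
I = 244873 (I = (-84 + 132 + 12*(-4 + 24)) - 1*(-244585) = (-84 + 132 + 12*20) + 244585 = (-84 + 132 + 240) + 244585 = 288 + 244585 = 244873)
1/I = 1/244873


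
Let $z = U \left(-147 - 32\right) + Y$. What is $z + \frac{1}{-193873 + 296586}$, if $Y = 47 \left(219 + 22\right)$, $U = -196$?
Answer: $\frac{4767013044}{102713} \approx 46411.0$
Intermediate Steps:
$Y = 11327$ ($Y = 47 \cdot 241 = 11327$)
$z = 46411$ ($z = - 196 \left(-147 - 32\right) + 11327 = \left(-196\right) \left(-179\right) + 11327 = 35084 + 11327 = 46411$)
$z + \frac{1}{-193873 + 296586} = 46411 + \frac{1}{-193873 + 296586} = 46411 + \frac{1}{102713} = \frac{4767013044}{102713}$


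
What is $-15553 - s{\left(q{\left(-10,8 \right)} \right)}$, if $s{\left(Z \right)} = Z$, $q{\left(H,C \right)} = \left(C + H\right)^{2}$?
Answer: $-15557$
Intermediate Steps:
$-15553 - s{\left(q{\left(-10,8 \right)} \right)} = -15553 - \left(8 - 10\right)^{2} = -15553 - \left(-2\right)^{2} = -15553 - 4 = -15557$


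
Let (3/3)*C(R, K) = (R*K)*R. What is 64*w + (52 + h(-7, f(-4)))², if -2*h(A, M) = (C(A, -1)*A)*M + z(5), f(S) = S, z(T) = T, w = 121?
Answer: 2194817/4 ≈ 5.4870e+5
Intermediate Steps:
C(R, K) = K*R² (C(R, K) = (R*K)*R = (K*R)*R = K*R²)
h(A, M) = -5/2 + M*A³/2 (h(A, M) = -(((-A²)*A)*M + 5)/2 = -((-A³)*M + 5)/2 = -(-M*A³ + 5)/2 = -(5 - M*A³)/2 = -5/2 + M*A³/2)
64*w + (52 + h(-7, f(-4)))² = 64*121 + (52 + (-5/2 + (½)*(-4)*(-7)³))² = 7744 + (52 + (-5/2 + (½)*(-4)*(-343)))² = 7744 + (52 + (-5/2 + 686))² = 7744 + (52 + 1367/2)² = 7744 + (1471/2)² = 7744 + 2163841/4 = 2194817/4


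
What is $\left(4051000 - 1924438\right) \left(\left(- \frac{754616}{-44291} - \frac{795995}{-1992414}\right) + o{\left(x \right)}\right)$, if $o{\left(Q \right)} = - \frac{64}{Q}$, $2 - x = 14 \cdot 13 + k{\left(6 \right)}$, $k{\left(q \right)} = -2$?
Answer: $\frac{49539598034658489443}{1308982459031} \approx 3.7846 \cdot 10^{7}$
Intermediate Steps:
$x = -178$ ($x = 2 - \left(14 \cdot 13 - 2\right) = 2 - \left(182 - 2\right) = 2 - 180 = -178$)
$\left(4051000 - 1924438\right) \left(\left(- \frac{754616}{-44291} - \frac{795995}{-1992414}\right) + o{\left(x \right)}\right) = \left(4051000 - 1924438\right) \left(\left(- \frac{754616}{-44291} - \frac{795995}{-1992414}\right) - \frac{64}{-178}\right) = 2126562 \left(\left(\left(-754616\right) \left(- \frac{1}{44291}\right) - - \frac{795995}{1992414}\right) - - \frac{32}{89}\right) = 2126562 \left(\left(\frac{754616}{44291} + \frac{795995}{1992414}\right) + \frac{32}{89}\right) = 2126562 \left(\frac{1538762897569}{88246008474} + \frac{32}{89}\right) = 2126562 \cdot \frac{139773770154809}{7853894754186} = \frac{49539598034658489443}{1308982459031}$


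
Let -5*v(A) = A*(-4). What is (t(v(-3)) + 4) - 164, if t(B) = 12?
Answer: -148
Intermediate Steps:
v(A) = 4*A/5 (v(A) = -A*(-4)/5 = -(-4)*A/5 = 4*A/5)
(t(v(-3)) + 4) - 164 = (12 + 4) - 164 = 16 - 164 = -148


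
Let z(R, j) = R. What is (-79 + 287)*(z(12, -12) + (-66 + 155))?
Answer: 21008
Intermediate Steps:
(-79 + 287)*(z(12, -12) + (-66 + 155)) = (-79 + 287)*(12 + (-66 + 155)) = 208*(12 + 89) = 208*101 = 21008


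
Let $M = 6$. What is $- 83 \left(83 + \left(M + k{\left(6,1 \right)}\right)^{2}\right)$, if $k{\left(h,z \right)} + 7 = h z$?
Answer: $-8964$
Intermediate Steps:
$k{\left(h,z \right)} = -7 + h z$
$- 83 \left(83 + \left(M + k{\left(6,1 \right)}\right)^{2}\right) = - 83 \left(83 + \left(6 + \left(-7 + 6 \cdot 1\right)\right)^{2}\right) = - 83 \left(83 + \left(6 + \left(-7 + 6\right)\right)^{2}\right) = - 83 \left(83 + \left(6 - 1\right)^{2}\right) = - 83 \left(83 + 5^{2}\right) = - 83 \left(83 + 25\right) = \left(-83\right) 108 = -8964$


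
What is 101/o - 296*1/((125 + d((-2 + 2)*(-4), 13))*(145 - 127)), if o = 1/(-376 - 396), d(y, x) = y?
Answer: -87718648/1125 ≈ -77972.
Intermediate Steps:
o = -1/772 (o = 1/(-772) = -1/772 ≈ -0.0012953)
101/o - 296*1/((125 + d((-2 + 2)*(-4), 13))*(145 - 127)) = 101/(-1/772) - 296*1/((125 + (-2 + 2)*(-4))*(145 - 127)) = 101*(-772) - 296*1/(18*(125 + 0*(-4))) = -77972 - 296*1/(18*(125 + 0)) = -77972 - 296/(18*125) = -77972 - 296/2250 = -77972 - 296*1/2250 = -77972 - 148/1125 = -87718648/1125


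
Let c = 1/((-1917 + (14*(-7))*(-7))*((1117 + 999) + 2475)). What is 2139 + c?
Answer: 12088603418/5651521 ≈ 2139.0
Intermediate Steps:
c = -1/5651521 (c = 1/((-1917 - 98*(-7))*(2116 + 2475)) = 1/((-1917 + 686)*4591) = 1/(-1231*4591) = 1/(-5651521) = -1/5651521 ≈ -1.7694e-7)
2139 + c = 2139 - 1/5651521 = 12088603418/5651521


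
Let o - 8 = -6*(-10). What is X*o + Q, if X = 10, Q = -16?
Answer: 664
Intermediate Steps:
o = 68 (o = 8 - 6*(-10) = 8 + 60 = 68)
X*o + Q = 10*68 - 16 = 680 - 16 = 664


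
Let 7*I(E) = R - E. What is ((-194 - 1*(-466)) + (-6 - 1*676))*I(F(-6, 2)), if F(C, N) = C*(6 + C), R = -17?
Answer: 6970/7 ≈ 995.71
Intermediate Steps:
I(E) = -17/7 - E/7 (I(E) = (-17 - E)/7 = -17/7 - E/7)
((-194 - 1*(-466)) + (-6 - 1*676))*I(F(-6, 2)) = ((-194 - 1*(-466)) + (-6 - 1*676))*(-17/7 - (-6)*(6 - 6)/7) = ((-194 + 466) + (-6 - 676))*(-17/7 - (-6)*0/7) = (272 - 682)*(-17/7 - ⅐*0) = -410*(-17/7 + 0) = -410*(-17/7) = 6970/7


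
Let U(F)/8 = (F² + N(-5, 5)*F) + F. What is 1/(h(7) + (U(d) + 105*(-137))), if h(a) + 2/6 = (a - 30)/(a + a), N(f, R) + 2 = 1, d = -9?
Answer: -42/577037 ≈ -7.2786e-5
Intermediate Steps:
N(f, R) = -1 (N(f, R) = -2 + 1 = -1)
U(F) = 8*F² (U(F) = 8*((F² - F) + F) = 8*F²)
h(a) = -⅓ + (-30 + a)/(2*a) (h(a) = -⅓ + (a - 30)/(a + a) = -⅓ + (-30 + a)/((2*a)) = -⅓ + (-30 + a)*(1/(2*a)) = -⅓ + (-30 + a)/(2*a))
1/(h(7) + (U(d) + 105*(-137))) = 1/((⅙)*(-90 + 7)/7 + (8*(-9)² + 105*(-137))) = 1/((⅙)*(⅐)*(-83) + (8*81 - 14385)) = 1/(-83/42 + (648 - 14385)) = 1/(-83/42 - 13737) = 1/(-577037/42) = -42/577037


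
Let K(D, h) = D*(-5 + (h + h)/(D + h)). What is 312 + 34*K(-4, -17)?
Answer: 16208/21 ≈ 771.81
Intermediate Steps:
K(D, h) = D*(-5 + 2*h/(D + h)) (K(D, h) = D*(-5 + (2*h)/(D + h)) = D*(-5 + 2*h/(D + h)))
312 + 34*K(-4, -17) = 312 + 34*(-1*(-4)*(3*(-17) + 5*(-4))/(-4 - 17)) = 312 + 34*(-1*(-4)*(-51 - 20)/(-21)) = 312 + 34*(-1*(-4)*(-1/21)*(-71)) = 312 + 34*(284/21) = 312 + 9656/21 = 16208/21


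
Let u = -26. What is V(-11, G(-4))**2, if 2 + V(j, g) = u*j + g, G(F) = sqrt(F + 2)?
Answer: (284 + I*sqrt(2))**2 ≈ 80654.0 + 803.3*I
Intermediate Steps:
G(F) = sqrt(2 + F)
V(j, g) = -2 + g - 26*j (V(j, g) = -2 + (-26*j + g) = -2 + (g - 26*j) = -2 + g - 26*j)
V(-11, G(-4))**2 = (-2 + sqrt(2 - 4) - 26*(-11))**2 = (-2 + sqrt(-2) + 286)**2 = (-2 + I*sqrt(2) + 286)**2 = (284 + I*sqrt(2))**2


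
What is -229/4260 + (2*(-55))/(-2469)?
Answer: -32267/3505980 ≈ -0.0092034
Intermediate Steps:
-229/4260 + (2*(-55))/(-2469) = -229*1/4260 - 110*(-1/2469) = -229/4260 + 110/2469 = -32267/3505980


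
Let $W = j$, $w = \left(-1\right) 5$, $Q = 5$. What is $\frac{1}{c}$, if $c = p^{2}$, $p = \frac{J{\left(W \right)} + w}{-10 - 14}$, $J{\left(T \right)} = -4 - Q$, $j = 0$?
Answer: $\frac{144}{49} \approx 2.9388$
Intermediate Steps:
$w = -5$
$W = 0$
$J{\left(T \right)} = -9$ ($J{\left(T \right)} = -4 - 5 = -9$)
$p = \frac{7}{12}$ ($p = \frac{-9 - 5}{-10 - 14} = - \frac{14}{-24} = \left(-14\right) \left(- \frac{1}{24}\right) = \frac{7}{12} \approx 0.58333$)
$c = \frac{49}{144}$ ($c = \left(\frac{7}{12}\right)^{2} = \frac{49}{144} \approx 0.34028$)
$\frac{1}{c} = \frac{1}{\frac{49}{144}} = \frac{144}{49}$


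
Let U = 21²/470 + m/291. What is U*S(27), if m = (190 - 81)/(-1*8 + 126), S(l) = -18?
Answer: -22791432/1344905 ≈ -16.947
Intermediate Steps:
m = 109/118 (m = 109/(-8 + 126) = 109/118 ≈ 0.92373)
U = 3798572/4034715 (U = 21²/470 + (109/118)/291 = 441*(1/470) + (109/118)*(1/291) = 441/470 + 109/34338 = 3798572/4034715 ≈ 0.94147)
U*S(27) = (3798572/4034715)*(-18) = -22791432/1344905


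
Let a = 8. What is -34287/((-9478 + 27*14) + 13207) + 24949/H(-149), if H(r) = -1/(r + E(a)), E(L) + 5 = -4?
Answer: 5396507169/1369 ≈ 3.9419e+6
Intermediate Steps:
E(L) = -9 (E(L) = -5 - 4 = -9)
H(r) = -1/(-9 + r) (H(r) = -1/(r - 9) = -1/(-9 + r))
-34287/((-9478 + 27*14) + 13207) + 24949/H(-149) = -34287/((-9478 + 27*14) + 13207) + 24949/((-1/(-9 - 149))) = -34287/((-9478 + 378) + 13207) + 24949/((-1/(-158))) = -34287/(-9100 + 13207) + 24949/((-1*(-1/158))) = -34287/4107 + 24949/(1/158) = -34287*1/4107 + 24949*158 = -11429/1369 + 3941942 = 5396507169/1369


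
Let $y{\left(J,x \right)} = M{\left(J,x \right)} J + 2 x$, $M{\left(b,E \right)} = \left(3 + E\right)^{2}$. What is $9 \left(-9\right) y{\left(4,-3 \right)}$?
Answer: $486$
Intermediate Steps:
$y{\left(J,x \right)} = 2 x + J \left(3 + x\right)^{2}$ ($y{\left(J,x \right)} = \left(3 + x\right)^{2} J + 2 x = J \left(3 + x\right)^{2} + 2 x = 2 x + J \left(3 + x\right)^{2}$)
$9 \left(-9\right) y{\left(4,-3 \right)} = 9 \left(-9\right) \left(2 \left(-3\right) + 4 \left(3 - 3\right)^{2}\right) = - 81 \left(-6 + 4 \cdot 0^{2}\right) = - 81 \left(-6 + 4 \cdot 0\right) = - 81 \left(-6 + 0\right) = \left(-81\right) \left(-6\right) = 486$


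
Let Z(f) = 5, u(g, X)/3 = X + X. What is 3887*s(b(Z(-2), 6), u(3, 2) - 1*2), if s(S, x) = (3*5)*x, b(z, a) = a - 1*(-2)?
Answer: 583050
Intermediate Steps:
u(g, X) = 6*X (u(g, X) = 3*(X + X) = 3*(2*X) = 6*X)
b(z, a) = 2 + a (b(z, a) = a + 2 = 2 + a)
s(S, x) = 15*x
3887*s(b(Z(-2), 6), u(3, 2) - 1*2) = 3887*(15*(6*2 - 1*2)) = 3887*(15*(12 - 2)) = 3887*(15*10) = 3887*150 = 583050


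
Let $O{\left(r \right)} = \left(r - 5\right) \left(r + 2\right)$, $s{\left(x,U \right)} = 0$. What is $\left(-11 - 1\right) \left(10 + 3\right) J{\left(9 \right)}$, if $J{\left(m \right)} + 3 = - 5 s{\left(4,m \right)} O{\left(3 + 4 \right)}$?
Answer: $468$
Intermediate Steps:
$O{\left(r \right)} = \left(-5 + r\right) \left(2 + r\right)$
$J{\left(m \right)} = -3$ ($J{\left(m \right)} = -3 + \left(-5\right) 0 \left(-10 + \left(3 + 4\right)^{2} - 3 \left(3 + 4\right)\right) = -3 + 0 \left(-10 + 7^{2} - 21\right) = -3 + 0 \left(-10 + 49 - 21\right) = -3 + 0 \cdot 18 = -3 + 0 = -3$)
$\left(-11 - 1\right) \left(10 + 3\right) J{\left(9 \right)} = \left(-11 - 1\right) \left(10 + 3\right) \left(-3\right) = \left(-12\right) 13 \left(-3\right) = \left(-156\right) \left(-3\right) = 468$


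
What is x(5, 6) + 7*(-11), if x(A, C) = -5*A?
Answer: -102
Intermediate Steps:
x(5, 6) + 7*(-11) = -5*5 + 7*(-11) = -25 - 77 = -102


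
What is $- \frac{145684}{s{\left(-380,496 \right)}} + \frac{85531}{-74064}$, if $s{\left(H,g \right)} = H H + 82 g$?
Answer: $- \frac{38690891}{19923216} \approx -1.942$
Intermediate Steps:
$s{\left(H,g \right)} = H^{2} + 82 g$
$- \frac{145684}{s{\left(-380,496 \right)}} + \frac{85531}{-74064} = - \frac{145684}{\left(-380\right)^{2} + 82 \cdot 496} + \frac{85531}{-74064} = - \frac{145684}{144400 + 40672} + 85531 \left(- \frac{1}{74064}\right) = - \frac{145684}{185072} - \frac{85531}{74064} = \left(-145684\right) \frac{1}{185072} - \frac{85531}{74064} = - \frac{847}{1076} - \frac{85531}{74064} = - \frac{38690891}{19923216}$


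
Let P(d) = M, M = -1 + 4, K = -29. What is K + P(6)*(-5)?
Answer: -44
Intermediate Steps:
M = 3
P(d) = 3
K + P(6)*(-5) = -29 + 3*(-5) = -29 - 15 = -44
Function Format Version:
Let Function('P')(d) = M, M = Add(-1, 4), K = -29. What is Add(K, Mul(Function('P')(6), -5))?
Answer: -44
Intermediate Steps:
M = 3
Function('P')(d) = 3
Add(K, Mul(Function('P')(6), -5)) = Add(-29, Mul(3, -5)) = Add(-29, -15) = -44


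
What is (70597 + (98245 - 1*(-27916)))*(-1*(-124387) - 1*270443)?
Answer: -28737686448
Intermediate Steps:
(70597 + (98245 - 1*(-27916)))*(-1*(-124387) - 1*270443) = (70597 + (98245 + 27916))*(124387 - 270443) = (70597 + 126161)*(-146056) = 196758*(-146056) = -28737686448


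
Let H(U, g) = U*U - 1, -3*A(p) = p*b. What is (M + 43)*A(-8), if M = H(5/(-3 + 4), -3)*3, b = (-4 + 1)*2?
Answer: -1840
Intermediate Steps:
b = -6 (b = -3*2 = -6)
A(p) = 2*p (A(p) = -p*(-6)/3 = -(-2)*p = 2*p)
H(U, g) = -1 + U² (H(U, g) = U² - 1 = -1 + U²)
M = 72 (M = (-1 + (5/(-3 + 4))²)*3 = (-1 + (5/1)²)*3 = (-1 + (5*1)²)*3 = (-1 + 5²)*3 = (-1 + 25)*3 = 24*3 = 72)
(M + 43)*A(-8) = (72 + 43)*(2*(-8)) = 115*(-16) = -1840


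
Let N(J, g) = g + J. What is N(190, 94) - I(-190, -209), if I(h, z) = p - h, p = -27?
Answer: 121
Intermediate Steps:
N(J, g) = J + g
I(h, z) = -27 - h
N(190, 94) - I(-190, -209) = (190 + 94) - (-27 - 1*(-190)) = 284 - (-27 + 190) = 284 - 1*163 = 284 - 163 = 121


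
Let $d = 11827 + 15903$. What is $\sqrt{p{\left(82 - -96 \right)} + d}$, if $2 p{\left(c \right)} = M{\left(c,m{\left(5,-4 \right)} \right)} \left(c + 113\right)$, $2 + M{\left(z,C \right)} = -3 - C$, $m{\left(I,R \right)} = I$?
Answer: $5 \sqrt{1051} \approx 162.1$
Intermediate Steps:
$M{\left(z,C \right)} = -5 - C$ ($M{\left(z,C \right)} = -2 - \left(3 + C\right) = -5 - C$)
$d = 27730$
$p{\left(c \right)} = -565 - 5 c$ ($p{\left(c \right)} = \frac{\left(-5 - 5\right) \left(c + 113\right)}{2} = \frac{\left(-5 - 5\right) \left(113 + c\right)}{2} = \frac{\left(-10\right) \left(113 + c\right)}{2} = \frac{-1130 - 10 c}{2} = -565 - 5 c$)
$\sqrt{p{\left(82 - -96 \right)} + d} = \sqrt{\left(-565 - 5 \left(82 - -96\right)\right) + 27730} = \sqrt{\left(-565 - 5 \left(82 + 96\right)\right) + 27730} = \sqrt{\left(-565 - 890\right) + 27730} = \sqrt{-1455 + 27730} = \sqrt{26275} = 5 \sqrt{1051}$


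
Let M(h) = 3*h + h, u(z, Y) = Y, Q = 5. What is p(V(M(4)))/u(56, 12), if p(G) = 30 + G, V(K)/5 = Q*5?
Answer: 155/12 ≈ 12.917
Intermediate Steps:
M(h) = 4*h
V(K) = 125 (V(K) = 5*(5*5) = 5*25 = 125)
p(V(M(4)))/u(56, 12) = (30 + 125)/12 = 155*(1/12) = 155/12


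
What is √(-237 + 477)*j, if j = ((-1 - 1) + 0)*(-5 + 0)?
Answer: 40*√15 ≈ 154.92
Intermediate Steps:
j = 10 (j = (-2 + 0)*(-5) = -2*(-5) = 10)
√(-237 + 477)*j = √(-237 + 477)*10 = √240*10 = (4*√15)*10 = 40*√15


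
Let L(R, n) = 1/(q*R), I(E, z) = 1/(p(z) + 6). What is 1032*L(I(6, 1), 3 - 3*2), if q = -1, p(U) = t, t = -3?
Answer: -3096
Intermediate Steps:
p(U) = -3
I(E, z) = ⅓ (I(E, z) = 1/(-3 + 6) = 1/3 = ⅓)
L(R, n) = -1/R (L(R, n) = 1/(-R) = -1/R)
1032*L(I(6, 1), 3 - 3*2) = 1032*(-1/⅓) = 1032*(-1*3) = 1032*(-3) = -3096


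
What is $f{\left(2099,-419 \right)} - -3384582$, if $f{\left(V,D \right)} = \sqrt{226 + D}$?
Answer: $3384582 + i \sqrt{193} \approx 3.3846 \cdot 10^{6} + 13.892 i$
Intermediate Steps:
$f{\left(2099,-419 \right)} - -3384582 = \sqrt{226 - 419} - -3384582 = \sqrt{-193} + 3384582 = i \sqrt{193} + 3384582 = 3384582 + i \sqrt{193}$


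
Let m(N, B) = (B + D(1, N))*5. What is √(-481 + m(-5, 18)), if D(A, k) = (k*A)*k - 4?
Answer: I*√286 ≈ 16.912*I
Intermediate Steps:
D(A, k) = -4 + A*k² (D(A, k) = (A*k)*k - 4 = A*k² - 4 = -4 + A*k²)
m(N, B) = -20 + 5*B + 5*N² (m(N, B) = (B + (-4 + 1*N²))*5 = (B + (-4 + N²))*5 = (-4 + B + N²)*5 = -20 + 5*B + 5*N²)
√(-481 + m(-5, 18)) = √(-481 + (-20 + 5*18 + 5*(-5)²)) = √(-481 + (-20 + 90 + 5*25)) = √(-481 + (-20 + 90 + 125)) = √(-481 + 195) = √(-286) = I*√286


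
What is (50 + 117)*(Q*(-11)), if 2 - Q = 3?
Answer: 1837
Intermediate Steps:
Q = -1 (Q = 2 - 1*3 = 2 - 3 = -1)
(50 + 117)*(Q*(-11)) = (50 + 117)*(-1*(-11)) = 167*11 = 1837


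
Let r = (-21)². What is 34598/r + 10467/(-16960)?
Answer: 582166133/7479360 ≈ 77.836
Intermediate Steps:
r = 441
34598/r + 10467/(-16960) = 34598/441 + 10467/(-16960) = 34598*(1/441) + 10467*(-1/16960) = 34598/441 - 10467/16960 = 582166133/7479360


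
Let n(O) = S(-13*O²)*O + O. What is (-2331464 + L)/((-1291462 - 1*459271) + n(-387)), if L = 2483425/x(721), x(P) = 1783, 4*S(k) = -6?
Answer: 8309033774/6242423857 ≈ 1.3311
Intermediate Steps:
S(k) = -3/2 (S(k) = (¼)*(-6) = -3/2)
L = 2483425/1783 ≈ 1392.8
n(O) = -O/2 (n(O) = -3*O/2 + O = -O/2)
(-2331464 + L)/((-1291462 - 1*459271) + n(-387)) = (-2331464 + 2483425/1783)/((-1291462 - 1*459271) - ½*(-387)) = -4154516887/(1783*((-1291462 - 459271) + 387/2)) = -4154516887/(1783*(-1750733 + 387/2)) = -4154516887/(1783*(-3501079/2)) = -4154516887/1783*(-2/3501079) = 8309033774/6242423857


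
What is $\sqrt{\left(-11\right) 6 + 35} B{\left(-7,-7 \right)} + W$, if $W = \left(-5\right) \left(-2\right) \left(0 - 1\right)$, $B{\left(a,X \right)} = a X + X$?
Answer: $-10 + 42 i \sqrt{31} \approx -10.0 + 233.85 i$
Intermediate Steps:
$B{\left(a,X \right)} = X + X a$ ($B{\left(a,X \right)} = X a + X = X + X a$)
$W = -10$ ($W = 10 \left(0 - 1\right) = 10 \left(-1\right) = -10$)
$\sqrt{\left(-11\right) 6 + 35} B{\left(-7,-7 \right)} + W = \sqrt{\left(-11\right) 6 + 35} \left(- 7 \left(1 - 7\right)\right) - 10 = \sqrt{-66 + 35} \left(\left(-7\right) \left(-6\right)\right) - 10 = \sqrt{-31} \cdot 42 - 10 = i \sqrt{31} \cdot 42 - 10 = 42 i \sqrt{31} - 10 = -10 + 42 i \sqrt{31}$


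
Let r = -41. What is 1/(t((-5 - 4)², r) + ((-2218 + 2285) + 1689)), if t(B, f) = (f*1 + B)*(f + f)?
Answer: -1/1524 ≈ -0.00065617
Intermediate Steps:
t(B, f) = 2*f*(B + f) (t(B, f) = (f + B)*(2*f) = (B + f)*(2*f) = 2*f*(B + f))
1/(t((-5 - 4)², r) + ((-2218 + 2285) + 1689)) = 1/(2*(-41)*((-5 - 4)² - 41) + ((-2218 + 2285) + 1689)) = 1/(2*(-41)*((-9)² - 41) + (67 + 1689)) = 1/(2*(-41)*(81 - 41) + 1756) = 1/(2*(-41)*40 + 1756) = 1/(-3280 + 1756) = 1/(-1524) = -1/1524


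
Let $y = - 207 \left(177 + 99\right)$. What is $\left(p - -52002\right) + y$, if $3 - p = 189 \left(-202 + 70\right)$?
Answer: $19821$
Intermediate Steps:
$y = -57132$ ($y = \left(-207\right) 276 = -57132$)
$p = 24951$ ($p = 3 - 189 \left(-202 + 70\right) = 3 - 189 \left(-132\right) = 3 - -24948 = 3 + 24948 = 24951$)
$\left(p - -52002\right) + y = \left(24951 - -52002\right) - 57132 = \left(24951 + 52002\right) - 57132 = 76953 - 57132 = 19821$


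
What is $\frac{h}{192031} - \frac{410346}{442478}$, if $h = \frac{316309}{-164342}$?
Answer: $- \frac{925010736933571}{997432599192554} \approx -0.92739$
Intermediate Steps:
$h = - \frac{316309}{164342}$ ($h = 316309 \left(- \frac{1}{164342}\right) = - \frac{316309}{164342} \approx -1.9247$)
$\frac{h}{192031} - \frac{410346}{442478} = - \frac{316309}{164342 \cdot 192031} - \frac{410346}{442478} = \left(- \frac{316309}{164342}\right) \frac{1}{192031} - \frac{205173}{221239} = - \frac{45187}{4508394086} - \frac{205173}{221239} = - \frac{925010736933571}{997432599192554}$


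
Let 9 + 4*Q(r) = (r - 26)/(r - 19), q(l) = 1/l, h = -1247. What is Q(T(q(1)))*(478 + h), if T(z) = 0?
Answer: 111505/76 ≈ 1467.2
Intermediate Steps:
Q(r) = -9/4 + (-26 + r)/(4*(-19 + r)) (Q(r) = -9/4 + ((r - 26)/(r - 19))/4 = -9/4 + ((-26 + r)/(-19 + r))/4 = -9/4 + (-26 + r)/(4*(-19 + r)))
Q(T(q(1)))*(478 + h) = ((145 - 8*0)/(4*(-19 + 0)))*(478 - 1247) = ((¼)*(145 + 0)/(-19))*(-769) = ((¼)*(-1/19)*145)*(-769) = -145/76*(-769) = 111505/76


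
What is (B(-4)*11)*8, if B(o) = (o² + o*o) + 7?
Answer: 3432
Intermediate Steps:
B(o) = 7 + 2*o² (B(o) = (o² + o²) + 7 = 2*o² + 7 = 7 + 2*o²)
(B(-4)*11)*8 = ((7 + 2*(-4)²)*11)*8 = ((7 + 2*16)*11)*8 = ((7 + 32)*11)*8 = (39*11)*8 = 429*8 = 3432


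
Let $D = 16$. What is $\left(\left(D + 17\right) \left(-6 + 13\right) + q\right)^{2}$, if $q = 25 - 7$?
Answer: $62001$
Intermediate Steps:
$q = 18$ ($q = 25 - 7 = 18$)
$\left(\left(D + 17\right) \left(-6 + 13\right) + q\right)^{2} = \left(\left(16 + 17\right) \left(-6 + 13\right) + 18\right)^{2} = \left(33 \cdot 7 + 18\right)^{2} = \left(231 + 18\right)^{2} = 249^{2} = 62001$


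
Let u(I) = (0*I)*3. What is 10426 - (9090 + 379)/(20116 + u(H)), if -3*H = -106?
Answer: 209719947/20116 ≈ 10426.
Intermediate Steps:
H = 106/3 (H = -⅓*(-106) = 106/3 ≈ 35.333)
u(I) = 0 (u(I) = 0*3 = 0)
10426 - (9090 + 379)/(20116 + u(H)) = 10426 - (9090 + 379)/(20116 + 0) = 10426 - 9469/20116 = 209719947/20116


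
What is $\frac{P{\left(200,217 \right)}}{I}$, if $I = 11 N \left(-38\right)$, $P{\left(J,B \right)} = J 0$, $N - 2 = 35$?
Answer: $0$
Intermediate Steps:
$N = 37$ ($N = 2 + 35 = 37$)
$P{\left(J,B \right)} = 0$
$I = -15466$ ($I = 11 \cdot 37 \left(-38\right) = 407 \left(-38\right) = -15466$)
$\frac{P{\left(200,217 \right)}}{I} = \frac{0}{-15466} = 0 \left(- \frac{1}{15466}\right) = 0$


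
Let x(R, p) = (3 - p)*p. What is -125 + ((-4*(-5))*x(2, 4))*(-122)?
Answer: 9635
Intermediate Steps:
x(R, p) = p*(3 - p)
-125 + ((-4*(-5))*x(2, 4))*(-122) = -125 + ((-4*(-5))*(4*(3 - 1*4)))*(-122) = -125 + (20*(4*(3 - 4)))*(-122) = -125 + (20*(4*(-1)))*(-122) = -125 + (20*(-4))*(-122) = -125 - 80*(-122) = -125 + 9760 = 9635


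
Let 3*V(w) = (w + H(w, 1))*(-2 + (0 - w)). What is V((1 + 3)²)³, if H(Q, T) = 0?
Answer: -884736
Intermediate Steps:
V(w) = w*(-2 - w)/3 (V(w) = ((w + 0)*(-2 + (0 - w)))/3 = (w*(-2 - w))/3 = w*(-2 - w)/3)
V((1 + 3)²)³ = ((1 + 3)²*(-2 - (1 + 3)²)/3)³ = ((⅓)*4²*(-2 - 1*4²))³ = ((⅓)*16*(-2 - 1*16))³ = ((⅓)*16*(-2 - 16))³ = ((⅓)*16*(-18))³ = (-96)³ = -884736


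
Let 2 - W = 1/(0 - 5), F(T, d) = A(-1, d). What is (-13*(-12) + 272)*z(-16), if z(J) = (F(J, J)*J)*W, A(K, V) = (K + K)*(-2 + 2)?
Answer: 0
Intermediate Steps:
A(K, V) = 0 (A(K, V) = (2*K)*0 = 0)
F(T, d) = 0
W = 11/5 (W = 2 - 1/(0 - 5) = 2 - 1/(-5) = 2 - 1*(-⅕) = 2 + ⅕ = 11/5 ≈ 2.2000)
z(J) = 0 (z(J) = (0*J)*(11/5) = 0*(11/5) = 0)
(-13*(-12) + 272)*z(-16) = (-13*(-12) + 272)*0 = (156 + 272)*0 = 428*0 = 0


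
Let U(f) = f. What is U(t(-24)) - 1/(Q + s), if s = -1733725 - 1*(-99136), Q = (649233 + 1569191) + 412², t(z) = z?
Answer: -18085897/753579 ≈ -24.000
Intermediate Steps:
Q = 2388168 (Q = 2218424 + 169744 = 2388168)
s = -1634589 (s = -1733725 + 99136 = -1634589)
U(t(-24)) - 1/(Q + s) = -24 - 1/(2388168 - 1634589) = -24 - 1/753579 = -18085897/753579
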